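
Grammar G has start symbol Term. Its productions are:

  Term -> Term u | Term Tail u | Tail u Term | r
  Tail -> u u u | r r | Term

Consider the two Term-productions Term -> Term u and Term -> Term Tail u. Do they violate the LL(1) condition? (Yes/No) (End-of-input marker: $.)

FIRST(Term u) = { r, u } and FIRST(Term Tail u) = { r, u }.
Both contain r, so the two alternatives are not disjoint — LL(1) conflict.

Yes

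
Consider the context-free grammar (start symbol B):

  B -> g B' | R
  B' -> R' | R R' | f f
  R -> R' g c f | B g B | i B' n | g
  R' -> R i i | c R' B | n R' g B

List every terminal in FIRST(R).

{ c, g, i, n }

From R -> R' g c f: add FIRST(R') = { c, g, i, n }.
From R -> B g B: add FIRST(B) = { c, g, i, n }.
R -> i B' n contributes {i}.
R -> g contributes {g}.
Union: FIRST(R) = { c, g, i, n }.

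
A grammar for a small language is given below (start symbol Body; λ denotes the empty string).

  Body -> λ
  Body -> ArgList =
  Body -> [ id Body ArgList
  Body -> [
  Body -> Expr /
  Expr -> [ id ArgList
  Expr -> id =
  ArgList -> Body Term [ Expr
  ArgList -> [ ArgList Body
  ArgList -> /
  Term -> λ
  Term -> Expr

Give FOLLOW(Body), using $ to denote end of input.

Body is the start symbol, so $ ∈ FOLLOW(Body).
In Body -> [ id Body ArgList: add FIRST(ArgList) = { /, [, id }.
In ArgList -> Body Term [ Expr: add FIRST(Term [ Expr) = { [, id }.
In ArgList -> [ ArgList Body: Body is at the end, add FOLLOW(ArgList) = { $, /, =, [, id }.
Union: FOLLOW(Body) = { $, /, =, [, id }.

{ $, /, =, [, id }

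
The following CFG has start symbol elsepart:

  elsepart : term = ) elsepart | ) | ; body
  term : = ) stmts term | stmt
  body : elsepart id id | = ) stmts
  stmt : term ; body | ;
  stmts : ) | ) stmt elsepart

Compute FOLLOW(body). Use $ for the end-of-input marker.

In elsepart : ; body: body is at the end, add FOLLOW(elsepart) = { $, ), ;, =, id }.
In stmt : term ; body: body is at the end, add FOLLOW(stmt) = { ), ;, = }.
Union: FOLLOW(body) = { $, ), ;, =, id }.

{ $, ), ;, =, id }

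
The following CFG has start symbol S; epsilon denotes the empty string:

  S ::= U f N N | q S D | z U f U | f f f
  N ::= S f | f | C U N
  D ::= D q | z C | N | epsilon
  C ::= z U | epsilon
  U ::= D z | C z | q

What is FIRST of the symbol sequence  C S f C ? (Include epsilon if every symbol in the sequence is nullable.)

Add FIRST(C)\{epsilon} = { z }; C is nullable, continue.
Add FIRST(S) = { f, q, z }; S is not nullable, stop.

{ f, q, z }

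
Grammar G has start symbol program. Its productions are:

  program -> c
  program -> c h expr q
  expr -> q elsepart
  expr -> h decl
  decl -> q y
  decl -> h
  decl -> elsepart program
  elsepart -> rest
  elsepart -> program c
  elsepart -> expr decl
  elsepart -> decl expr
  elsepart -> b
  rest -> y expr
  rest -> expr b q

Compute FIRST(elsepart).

{ b, c, h, q, y }

From elsepart -> rest: add FIRST(rest) = { h, q, y }.
From elsepart -> program c: add FIRST(program) = { c }.
From elsepart -> expr decl: add FIRST(expr) = { h, q }.
From elsepart -> decl expr: add FIRST(decl) = { b, c, h, q, y }.
elsepart -> b contributes {b}.
Union: FIRST(elsepart) = { b, c, h, q, y }.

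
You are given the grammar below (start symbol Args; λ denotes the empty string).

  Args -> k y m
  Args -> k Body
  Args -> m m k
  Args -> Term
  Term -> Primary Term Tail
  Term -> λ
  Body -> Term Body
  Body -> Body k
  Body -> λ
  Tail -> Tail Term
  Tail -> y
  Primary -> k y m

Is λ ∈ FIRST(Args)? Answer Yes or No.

Yes

Args -> Term and each of Term is nullable, so Args ⇒* λ.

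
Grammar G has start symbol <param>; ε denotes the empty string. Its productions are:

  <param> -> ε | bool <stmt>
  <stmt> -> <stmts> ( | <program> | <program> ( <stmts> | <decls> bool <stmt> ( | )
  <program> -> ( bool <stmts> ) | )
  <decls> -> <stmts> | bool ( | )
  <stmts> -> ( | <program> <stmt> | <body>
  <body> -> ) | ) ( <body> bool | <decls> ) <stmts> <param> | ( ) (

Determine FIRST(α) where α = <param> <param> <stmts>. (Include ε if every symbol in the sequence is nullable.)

Add FIRST(<param>)\{ε} = { bool }; <param> is nullable, continue.
Add FIRST(<param>)\{ε} = { bool }; <param> is nullable, continue.
Add FIRST(<stmts>) = { (, ), bool }; <stmts> is not nullable, stop.

{ (, ), bool }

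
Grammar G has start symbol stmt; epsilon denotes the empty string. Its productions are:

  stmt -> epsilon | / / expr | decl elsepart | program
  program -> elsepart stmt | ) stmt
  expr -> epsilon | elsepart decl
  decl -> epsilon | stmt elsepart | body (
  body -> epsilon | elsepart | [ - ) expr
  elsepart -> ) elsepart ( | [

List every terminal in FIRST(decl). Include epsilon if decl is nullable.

{ (, ), /, [, epsilon }

decl -> epsilon contributes epsilon.
From decl -> stmt elsepart: stmt nullable, take FIRST(stmt) ∪ FIRST(elsepart) = { (, ), /, [ }.
From decl -> body (: body nullable, take FIRST(body) ∪ {(} = { (, ), [ }.
Union: FIRST(decl) = { (, ), /, [, epsilon }.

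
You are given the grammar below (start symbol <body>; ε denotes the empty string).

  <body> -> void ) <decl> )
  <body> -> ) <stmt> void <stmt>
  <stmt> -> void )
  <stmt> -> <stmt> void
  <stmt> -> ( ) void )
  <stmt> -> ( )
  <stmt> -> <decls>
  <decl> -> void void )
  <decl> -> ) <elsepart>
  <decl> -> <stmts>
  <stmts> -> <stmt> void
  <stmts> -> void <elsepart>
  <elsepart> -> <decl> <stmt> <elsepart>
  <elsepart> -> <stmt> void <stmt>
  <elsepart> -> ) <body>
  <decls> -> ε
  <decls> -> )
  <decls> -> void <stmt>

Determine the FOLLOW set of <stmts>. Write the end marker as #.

{ (, ), void }

In <decl> -> <stmts>: <stmts> is at the end, add FOLLOW(<decl>) = { (, ), void }.
Union: FOLLOW(<stmts>) = { (, ), void }.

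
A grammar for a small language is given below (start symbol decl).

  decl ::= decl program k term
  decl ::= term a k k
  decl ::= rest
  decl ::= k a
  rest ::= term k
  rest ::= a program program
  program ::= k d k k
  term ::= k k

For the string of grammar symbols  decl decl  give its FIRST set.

{ a, k }

Add FIRST(decl) = { a, k }; decl is not nullable, stop.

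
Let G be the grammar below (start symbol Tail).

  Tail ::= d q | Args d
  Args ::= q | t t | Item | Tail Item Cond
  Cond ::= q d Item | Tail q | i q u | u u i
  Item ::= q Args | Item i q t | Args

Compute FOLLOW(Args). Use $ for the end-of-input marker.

{ d, i, q, t, u }

In Tail ::= Args d: add FIRST(d) = { d }.
In Item ::= q Args: Args is at the end, add FOLLOW(Item) = { d, i, q, t, u }.
In Item ::= Args: Args is at the end, add FOLLOW(Item) = { d, i, q, t, u }.
Union: FOLLOW(Args) = { d, i, q, t, u }.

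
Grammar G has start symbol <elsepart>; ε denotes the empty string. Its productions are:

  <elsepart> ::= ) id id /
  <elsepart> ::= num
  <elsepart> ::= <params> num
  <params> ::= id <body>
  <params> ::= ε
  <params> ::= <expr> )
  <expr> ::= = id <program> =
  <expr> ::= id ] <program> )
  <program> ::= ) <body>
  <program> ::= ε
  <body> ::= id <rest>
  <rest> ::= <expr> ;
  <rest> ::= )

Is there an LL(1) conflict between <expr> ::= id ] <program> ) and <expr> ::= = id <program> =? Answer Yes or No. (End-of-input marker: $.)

FIRST(id ] <program> )) = { id } and FIRST(= id <program> =) = { = }.
The FIRST sets are disjoint and neither alternative is nullable — no conflict.

No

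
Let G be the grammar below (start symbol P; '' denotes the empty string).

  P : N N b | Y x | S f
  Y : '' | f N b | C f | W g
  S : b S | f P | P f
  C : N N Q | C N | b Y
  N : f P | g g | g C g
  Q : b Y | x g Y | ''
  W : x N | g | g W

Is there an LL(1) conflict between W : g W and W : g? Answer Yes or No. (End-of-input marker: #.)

Yes

FIRST(g W) = { g } and FIRST(g) = { g }.
Both contain g, so the two alternatives are not disjoint — LL(1) conflict.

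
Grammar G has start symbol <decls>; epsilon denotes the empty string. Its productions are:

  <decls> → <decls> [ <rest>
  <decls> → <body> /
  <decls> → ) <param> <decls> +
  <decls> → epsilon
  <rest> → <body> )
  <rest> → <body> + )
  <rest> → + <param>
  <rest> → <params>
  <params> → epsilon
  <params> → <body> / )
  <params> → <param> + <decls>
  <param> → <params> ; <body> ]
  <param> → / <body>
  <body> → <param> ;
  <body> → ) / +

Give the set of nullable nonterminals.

Directly nullable (have an epsilon-production): <decls>, <params>.
<rest> → <params> with every symbol nullable, so <rest> is nullable.
No other nonterminal has a production whose RHS symbols are all nullable.

{ <decls>, <params>, <rest> }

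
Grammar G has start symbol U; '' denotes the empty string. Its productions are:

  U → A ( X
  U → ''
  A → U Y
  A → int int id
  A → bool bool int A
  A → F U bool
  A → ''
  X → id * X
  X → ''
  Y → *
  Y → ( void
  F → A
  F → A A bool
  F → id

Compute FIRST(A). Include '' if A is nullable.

{ (, *, bool, id, int, '' }

From A → U Y: U nullable, take FIRST(U) ∪ FIRST(Y) = { (, *, bool, id, int }.
A → int int id contributes {int}.
A → bool bool int A contributes {bool}.
From A → F U bool: F, U nullable, take FIRST(F) ∪ FIRST(U) ∪ {bool} = { (, *, bool, id, int }.
A → '' contributes ''.
Union: FIRST(A) = { (, *, bool, id, int, '' }.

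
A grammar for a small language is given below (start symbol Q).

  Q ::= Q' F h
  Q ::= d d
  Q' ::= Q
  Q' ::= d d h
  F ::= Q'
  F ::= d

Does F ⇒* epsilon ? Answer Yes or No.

No

No nonterminal in this grammar is nullable.
No production of F has an RHS whose symbols are all nullable, so F is not nullable.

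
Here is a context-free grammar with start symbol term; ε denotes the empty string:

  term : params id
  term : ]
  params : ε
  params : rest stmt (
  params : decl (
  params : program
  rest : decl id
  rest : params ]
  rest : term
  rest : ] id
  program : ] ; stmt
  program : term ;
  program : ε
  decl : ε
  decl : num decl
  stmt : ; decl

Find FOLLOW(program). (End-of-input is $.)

In params : program: program is at the end, add FOLLOW(params) = { ], id }.
Union: FOLLOW(program) = { ], id }.

{ ], id }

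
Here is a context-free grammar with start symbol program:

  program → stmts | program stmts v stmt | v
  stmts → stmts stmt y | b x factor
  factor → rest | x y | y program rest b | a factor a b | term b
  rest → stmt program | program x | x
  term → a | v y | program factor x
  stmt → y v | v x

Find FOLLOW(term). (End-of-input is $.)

{ b }

In factor → term b: add FIRST(b) = { b }.
Union: FOLLOW(term) = { b }.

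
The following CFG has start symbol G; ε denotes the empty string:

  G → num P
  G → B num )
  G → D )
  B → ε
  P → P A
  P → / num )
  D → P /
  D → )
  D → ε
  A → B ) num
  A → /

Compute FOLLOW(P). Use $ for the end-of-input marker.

In G → num P: P is at the end, add FOLLOW(G) = { $ }.
In P → P A: add FIRST(A) = { ), / }.
In D → P /: add FIRST(/) = { / }.
Union: FOLLOW(P) = { $, ), / }.

{ $, ), / }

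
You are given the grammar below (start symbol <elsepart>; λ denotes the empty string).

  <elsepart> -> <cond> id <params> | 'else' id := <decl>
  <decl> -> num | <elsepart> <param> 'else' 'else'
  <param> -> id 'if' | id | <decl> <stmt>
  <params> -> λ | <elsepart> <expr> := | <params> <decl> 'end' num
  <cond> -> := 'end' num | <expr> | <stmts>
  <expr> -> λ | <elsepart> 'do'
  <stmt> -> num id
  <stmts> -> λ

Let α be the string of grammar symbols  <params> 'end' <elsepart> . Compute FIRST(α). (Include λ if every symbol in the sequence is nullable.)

{ 'else', 'end', :=, id, num }

Add FIRST(<params>)\{λ} = { 'else', :=, id, num }; <params> is nullable, continue.
'end' is a terminal; add {'end'} and stop.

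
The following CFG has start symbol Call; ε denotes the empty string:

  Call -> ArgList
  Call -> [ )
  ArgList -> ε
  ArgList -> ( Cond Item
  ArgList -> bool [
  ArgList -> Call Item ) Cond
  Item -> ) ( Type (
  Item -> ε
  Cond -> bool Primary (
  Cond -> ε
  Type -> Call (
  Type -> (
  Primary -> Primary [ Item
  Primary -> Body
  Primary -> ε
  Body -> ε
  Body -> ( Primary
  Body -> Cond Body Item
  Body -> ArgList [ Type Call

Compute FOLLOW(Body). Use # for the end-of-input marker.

{ (, ), [ }

In Primary -> Body: Body is at the end, add FOLLOW(Primary) = { (, ), [ }.
In Body -> Cond Body Item: add FIRST(Item)\{ε} = { ) }.
  Since Item is nullable, also add FOLLOW(Body) = { (, ), [ }.
Union: FOLLOW(Body) = { (, ), [ }.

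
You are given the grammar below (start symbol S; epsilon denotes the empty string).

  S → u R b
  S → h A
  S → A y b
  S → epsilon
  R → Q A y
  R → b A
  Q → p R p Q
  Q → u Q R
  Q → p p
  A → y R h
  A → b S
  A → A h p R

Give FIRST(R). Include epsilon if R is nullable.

{ b, p, u }

From R → Q A y: add FIRST(Q) = { p, u }.
R → b A contributes {b}.
Union: FIRST(R) = { b, p, u }.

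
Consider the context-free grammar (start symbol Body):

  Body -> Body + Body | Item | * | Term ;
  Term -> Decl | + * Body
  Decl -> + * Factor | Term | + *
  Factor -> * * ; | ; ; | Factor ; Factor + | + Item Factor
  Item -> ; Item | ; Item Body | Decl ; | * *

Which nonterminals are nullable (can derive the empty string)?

{ } (none)

No nonterminal has an empty production or an RHS whose symbols are all nullable.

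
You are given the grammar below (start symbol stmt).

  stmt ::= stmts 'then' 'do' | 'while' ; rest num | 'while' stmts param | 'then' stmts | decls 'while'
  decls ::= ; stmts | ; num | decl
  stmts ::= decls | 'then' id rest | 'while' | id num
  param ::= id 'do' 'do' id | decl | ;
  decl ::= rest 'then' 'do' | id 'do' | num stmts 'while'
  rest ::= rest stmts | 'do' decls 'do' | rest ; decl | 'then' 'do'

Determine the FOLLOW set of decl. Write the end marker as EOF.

In decls ::= decl: decl is at the end, add FOLLOW(decls) = { EOF, 'do', 'then', 'while', ;, id, num }.
In param ::= decl: decl is at the end, add FOLLOW(param) = { EOF }.
In rest ::= rest ; decl: decl is at the end, add FOLLOW(rest) = { EOF, 'do', 'then', 'while', ;, id, num }.
Union: FOLLOW(decl) = { EOF, 'do', 'then', 'while', ;, id, num }.

{ EOF, 'do', 'then', 'while', ;, id, num }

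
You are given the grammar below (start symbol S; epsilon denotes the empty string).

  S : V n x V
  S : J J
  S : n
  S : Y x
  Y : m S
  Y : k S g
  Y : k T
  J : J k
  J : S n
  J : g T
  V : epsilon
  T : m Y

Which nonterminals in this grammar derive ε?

{ V }

Directly nullable (have an epsilon-production): V.
No other nonterminal has a production whose RHS symbols are all nullable.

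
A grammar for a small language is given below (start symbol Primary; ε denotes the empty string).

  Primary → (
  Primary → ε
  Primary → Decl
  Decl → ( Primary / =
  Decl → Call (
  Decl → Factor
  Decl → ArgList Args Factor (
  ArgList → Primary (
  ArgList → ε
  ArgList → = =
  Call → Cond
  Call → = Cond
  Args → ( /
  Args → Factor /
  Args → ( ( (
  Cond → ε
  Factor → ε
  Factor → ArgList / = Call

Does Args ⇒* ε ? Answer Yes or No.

No

Nullable nonterminals: ArgList, Call, Cond, Decl, Factor, Primary.
No production of Args has an RHS whose symbols are all nullable, so Args is not nullable.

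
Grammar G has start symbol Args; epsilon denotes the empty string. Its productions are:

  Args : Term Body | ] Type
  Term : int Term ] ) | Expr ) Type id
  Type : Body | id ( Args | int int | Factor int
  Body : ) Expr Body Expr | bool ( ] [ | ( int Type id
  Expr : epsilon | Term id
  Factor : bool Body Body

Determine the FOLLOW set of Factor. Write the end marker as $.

In Type : Factor int: add FIRST(int) = { int }.
Union: FOLLOW(Factor) = { int }.

{ int }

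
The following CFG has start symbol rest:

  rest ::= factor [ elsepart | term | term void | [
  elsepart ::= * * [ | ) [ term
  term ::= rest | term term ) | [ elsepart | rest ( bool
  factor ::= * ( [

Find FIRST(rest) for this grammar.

From rest ::= factor [ elsepart: add FIRST(factor) = { * }.
From rest ::= term: add FIRST(term) = { *, [ }.
From rest ::= term void: add FIRST(term) = { *, [ }.
rest ::= [ contributes {[}.
Union: FIRST(rest) = { *, [ }.

{ *, [ }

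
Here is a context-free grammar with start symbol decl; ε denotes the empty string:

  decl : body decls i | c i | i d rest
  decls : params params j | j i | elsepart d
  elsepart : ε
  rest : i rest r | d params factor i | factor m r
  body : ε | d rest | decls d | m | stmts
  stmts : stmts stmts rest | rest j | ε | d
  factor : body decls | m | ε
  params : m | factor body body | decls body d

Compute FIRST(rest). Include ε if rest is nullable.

rest : i rest r contributes {i}.
rest : d params factor i contributes {d}.
From rest : factor m r: factor nullable, take FIRST(factor) ∪ {m} = { d, i, j, m }.
Union: FIRST(rest) = { d, i, j, m }.

{ d, i, j, m }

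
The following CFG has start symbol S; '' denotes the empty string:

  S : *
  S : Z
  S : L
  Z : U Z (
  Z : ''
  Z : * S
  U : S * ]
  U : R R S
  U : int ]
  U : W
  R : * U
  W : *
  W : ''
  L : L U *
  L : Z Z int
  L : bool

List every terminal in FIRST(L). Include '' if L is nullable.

From L : L U *: add FIRST(L) = { (, *, bool, int }.
From L : Z Z int: Z, Z nullable, take FIRST(Z) ∪ FIRST(Z) ∪ {int} = { (, *, bool, int }.
L : bool contributes {bool}.
Union: FIRST(L) = { (, *, bool, int }.

{ (, *, bool, int }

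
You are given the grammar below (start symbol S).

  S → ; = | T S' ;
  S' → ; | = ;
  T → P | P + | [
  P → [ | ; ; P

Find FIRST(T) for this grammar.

{ ;, [ }

From T → P: add FIRST(P) = { ;, [ }.
From T → P +: add FIRST(P) = { ;, [ }.
T → [ contributes {[}.
Union: FIRST(T) = { ;, [ }.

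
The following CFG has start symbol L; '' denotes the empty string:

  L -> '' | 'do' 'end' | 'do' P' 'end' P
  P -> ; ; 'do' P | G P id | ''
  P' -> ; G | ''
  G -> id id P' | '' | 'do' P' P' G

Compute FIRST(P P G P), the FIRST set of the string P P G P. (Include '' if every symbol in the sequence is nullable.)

Add FIRST(P)\{''} = { 'do', ;, id }; P is nullable, continue.
Add FIRST(P)\{''} = { 'do', ;, id }; P is nullable, continue.
Add FIRST(G)\{''} = { 'do', id }; G is nullable, continue.
Add FIRST(P)\{''} = { 'do', ;, id }; P is nullable, continue.
Every symbol is nullable, so include ''.

{ 'do', ;, id, '' }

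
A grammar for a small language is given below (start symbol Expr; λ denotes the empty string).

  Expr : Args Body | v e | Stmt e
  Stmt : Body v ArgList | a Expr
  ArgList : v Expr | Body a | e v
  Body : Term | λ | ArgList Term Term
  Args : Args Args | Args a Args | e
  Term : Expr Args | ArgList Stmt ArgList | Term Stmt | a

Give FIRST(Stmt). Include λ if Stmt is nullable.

From Stmt : Body v ArgList: Body nullable, take FIRST(Body) ∪ {v} = { a, e, v }.
Stmt : a Expr contributes {a}.
Union: FIRST(Stmt) = { a, e, v }.

{ a, e, v }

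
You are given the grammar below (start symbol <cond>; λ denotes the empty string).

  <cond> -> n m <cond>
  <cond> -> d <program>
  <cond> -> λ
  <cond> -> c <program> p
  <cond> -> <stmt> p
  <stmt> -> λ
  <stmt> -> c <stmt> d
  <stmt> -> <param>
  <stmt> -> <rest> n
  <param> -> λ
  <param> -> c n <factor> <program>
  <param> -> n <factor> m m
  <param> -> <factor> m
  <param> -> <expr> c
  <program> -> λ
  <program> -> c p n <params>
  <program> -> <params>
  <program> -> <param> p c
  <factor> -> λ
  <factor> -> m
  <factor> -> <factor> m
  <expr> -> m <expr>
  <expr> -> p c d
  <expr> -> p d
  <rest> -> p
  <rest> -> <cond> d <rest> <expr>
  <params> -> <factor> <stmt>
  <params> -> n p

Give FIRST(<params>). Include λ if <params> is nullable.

{ c, d, m, n, p, λ }

From <params> -> <factor> <stmt>: <factor>, <stmt> nullable, take FIRST(<factor>) ∪ FIRST(<stmt>) = { c, d, m, n, p }; also λ since the whole RHS is nullable.
<params> -> n p contributes {n}.
Union: FIRST(<params>) = { c, d, m, n, p, λ }.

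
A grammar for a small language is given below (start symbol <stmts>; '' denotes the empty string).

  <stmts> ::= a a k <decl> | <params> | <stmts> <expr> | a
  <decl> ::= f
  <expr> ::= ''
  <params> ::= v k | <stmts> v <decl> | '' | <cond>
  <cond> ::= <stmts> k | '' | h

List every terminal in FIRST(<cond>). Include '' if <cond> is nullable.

From <cond> ::= <stmts> k: <stmts> nullable, take FIRST(<stmts>) ∪ {k} = { a, h, k, v }.
<cond> ::= '' contributes ''.
<cond> ::= h contributes {h}.
Union: FIRST(<cond>) = { a, h, k, v, '' }.

{ a, h, k, v, '' }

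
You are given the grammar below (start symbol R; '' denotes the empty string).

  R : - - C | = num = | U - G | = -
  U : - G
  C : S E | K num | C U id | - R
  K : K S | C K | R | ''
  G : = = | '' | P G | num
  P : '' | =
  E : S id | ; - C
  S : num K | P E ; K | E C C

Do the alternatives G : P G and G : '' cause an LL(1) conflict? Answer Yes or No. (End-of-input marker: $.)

FIRST(P G) = { =, num, '' } and FIRST('') = { '' }.
Both alternatives are nullable, violating the LL(1) condition.

Yes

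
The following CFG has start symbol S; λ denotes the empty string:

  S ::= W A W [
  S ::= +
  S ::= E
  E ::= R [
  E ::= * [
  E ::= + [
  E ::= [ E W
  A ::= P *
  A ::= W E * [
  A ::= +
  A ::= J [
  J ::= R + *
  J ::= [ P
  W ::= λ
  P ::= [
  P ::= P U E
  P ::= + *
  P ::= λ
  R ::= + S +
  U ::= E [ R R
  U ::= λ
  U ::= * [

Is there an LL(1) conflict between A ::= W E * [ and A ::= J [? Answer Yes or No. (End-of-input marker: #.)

Yes

FIRST(W E * [) = { *, +, [ } and FIRST(J [) = { +, [ }.
Both contain +, so the two alternatives are not disjoint — LL(1) conflict.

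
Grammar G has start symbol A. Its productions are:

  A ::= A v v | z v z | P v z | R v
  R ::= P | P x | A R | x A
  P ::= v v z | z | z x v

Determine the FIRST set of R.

{ v, x, z }

From R ::= P: add FIRST(P) = { v, z }.
From R ::= P x: add FIRST(P) = { v, z }.
From R ::= A R: add FIRST(A) = { v, x, z }.
R ::= x A contributes {x}.
Union: FIRST(R) = { v, x, z }.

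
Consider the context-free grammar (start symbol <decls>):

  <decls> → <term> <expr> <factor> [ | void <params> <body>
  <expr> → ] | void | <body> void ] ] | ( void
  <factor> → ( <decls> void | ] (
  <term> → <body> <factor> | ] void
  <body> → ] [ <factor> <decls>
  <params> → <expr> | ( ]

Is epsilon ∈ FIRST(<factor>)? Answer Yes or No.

No nonterminal in this grammar is nullable.
No production of <factor> has an RHS whose symbols are all nullable, so <factor> is not nullable.

No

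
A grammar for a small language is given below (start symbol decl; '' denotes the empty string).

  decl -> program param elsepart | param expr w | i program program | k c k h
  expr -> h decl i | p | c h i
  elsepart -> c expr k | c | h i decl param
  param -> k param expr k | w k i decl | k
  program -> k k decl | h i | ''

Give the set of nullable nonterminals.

{ program }

Directly nullable (have an ''-production): program.
No other nonterminal has a production whose RHS symbols are all nullable.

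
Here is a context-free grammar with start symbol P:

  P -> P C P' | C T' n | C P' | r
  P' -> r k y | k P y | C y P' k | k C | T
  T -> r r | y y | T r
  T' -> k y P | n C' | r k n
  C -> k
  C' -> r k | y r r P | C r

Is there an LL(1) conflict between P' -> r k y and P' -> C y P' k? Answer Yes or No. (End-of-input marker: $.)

No

FIRST(r k y) = { r } and FIRST(C y P' k) = { k }.
The FIRST sets are disjoint and neither alternative is nullable — no conflict.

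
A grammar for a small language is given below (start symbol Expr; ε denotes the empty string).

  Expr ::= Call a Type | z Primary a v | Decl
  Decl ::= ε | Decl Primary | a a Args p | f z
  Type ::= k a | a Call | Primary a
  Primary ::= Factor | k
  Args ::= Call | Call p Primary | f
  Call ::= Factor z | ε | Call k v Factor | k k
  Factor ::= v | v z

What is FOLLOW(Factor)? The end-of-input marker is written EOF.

In Primary ::= Factor: Factor is at the end, add FOLLOW(Primary) = { EOF, a, k, p, v }.
In Call ::= Factor z: add FIRST(z) = { z }.
In Call ::= Call k v Factor: Factor is at the end, add FOLLOW(Call) = { EOF, a, k, p }.
Union: FOLLOW(Factor) = { EOF, a, k, p, v, z }.

{ EOF, a, k, p, v, z }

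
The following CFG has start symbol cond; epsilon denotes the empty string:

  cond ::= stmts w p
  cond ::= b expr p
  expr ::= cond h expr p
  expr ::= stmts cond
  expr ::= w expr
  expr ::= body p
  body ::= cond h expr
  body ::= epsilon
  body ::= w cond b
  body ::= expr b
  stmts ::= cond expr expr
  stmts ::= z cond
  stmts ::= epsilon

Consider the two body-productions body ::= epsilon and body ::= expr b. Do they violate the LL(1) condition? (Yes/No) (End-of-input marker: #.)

Yes

FIRST(epsilon) = { epsilon } and FIRST(expr b) = { b, p, w, z }.
The first alternative is nullable and FOLLOW(body) = { p } shares p with FIRST of the second — conflict.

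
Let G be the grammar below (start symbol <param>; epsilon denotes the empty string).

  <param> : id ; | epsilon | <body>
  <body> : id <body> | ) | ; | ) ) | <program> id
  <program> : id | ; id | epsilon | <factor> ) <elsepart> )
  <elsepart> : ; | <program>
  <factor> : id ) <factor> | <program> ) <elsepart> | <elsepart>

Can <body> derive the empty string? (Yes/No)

No

Nullable nonterminals: <elsepart>, <factor>, <param>, <program>.
No production of <body> has an RHS whose symbols are all nullable, so <body> is not nullable.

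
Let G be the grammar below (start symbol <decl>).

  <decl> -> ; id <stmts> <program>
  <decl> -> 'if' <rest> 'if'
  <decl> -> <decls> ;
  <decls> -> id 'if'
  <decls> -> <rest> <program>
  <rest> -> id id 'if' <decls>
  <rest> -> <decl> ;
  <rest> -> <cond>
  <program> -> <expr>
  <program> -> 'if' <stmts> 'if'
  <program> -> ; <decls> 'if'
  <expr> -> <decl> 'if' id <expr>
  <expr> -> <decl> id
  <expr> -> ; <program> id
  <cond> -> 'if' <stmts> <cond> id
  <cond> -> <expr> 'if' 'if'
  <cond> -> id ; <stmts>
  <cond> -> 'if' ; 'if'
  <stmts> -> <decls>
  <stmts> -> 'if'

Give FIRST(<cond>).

<cond> -> 'if' <stmts> <cond> id contributes {'if'}.
From <cond> -> <expr> 'if' 'if': add FIRST(<expr>) = { 'if', ;, id }.
<cond> -> id ; <stmts> contributes {id}.
<cond> -> 'if' ; 'if' contributes {'if'}.
Union: FIRST(<cond>) = { 'if', ;, id }.

{ 'if', ;, id }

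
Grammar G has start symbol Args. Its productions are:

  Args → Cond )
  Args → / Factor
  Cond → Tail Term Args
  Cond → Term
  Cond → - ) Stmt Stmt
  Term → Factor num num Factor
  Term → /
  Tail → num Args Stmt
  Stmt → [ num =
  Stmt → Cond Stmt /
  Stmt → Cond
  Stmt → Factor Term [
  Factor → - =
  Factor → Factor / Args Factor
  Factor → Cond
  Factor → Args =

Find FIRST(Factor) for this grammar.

{ -, /, num }

Factor → - = contributes {-}.
From Factor → Factor / Args Factor: add FIRST(Factor) = { -, /, num }.
From Factor → Cond: add FIRST(Cond) = { -, /, num }.
From Factor → Args =: add FIRST(Args) = { -, /, num }.
Union: FIRST(Factor) = { -, /, num }.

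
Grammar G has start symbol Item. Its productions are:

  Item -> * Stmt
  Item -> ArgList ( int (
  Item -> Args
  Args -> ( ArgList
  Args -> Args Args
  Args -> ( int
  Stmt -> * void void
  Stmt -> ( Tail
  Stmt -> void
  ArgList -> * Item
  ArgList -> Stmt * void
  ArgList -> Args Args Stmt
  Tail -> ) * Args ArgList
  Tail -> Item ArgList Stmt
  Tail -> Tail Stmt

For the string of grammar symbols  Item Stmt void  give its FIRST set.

{ (, *, void }

Add FIRST(Item) = { (, *, void }; Item is not nullable, stop.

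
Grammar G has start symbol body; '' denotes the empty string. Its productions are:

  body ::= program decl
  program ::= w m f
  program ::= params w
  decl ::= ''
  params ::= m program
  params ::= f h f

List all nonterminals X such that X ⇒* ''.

{ decl }

Directly nullable (have an ''-production): decl.
No other nonterminal has a production whose RHS symbols are all nullable.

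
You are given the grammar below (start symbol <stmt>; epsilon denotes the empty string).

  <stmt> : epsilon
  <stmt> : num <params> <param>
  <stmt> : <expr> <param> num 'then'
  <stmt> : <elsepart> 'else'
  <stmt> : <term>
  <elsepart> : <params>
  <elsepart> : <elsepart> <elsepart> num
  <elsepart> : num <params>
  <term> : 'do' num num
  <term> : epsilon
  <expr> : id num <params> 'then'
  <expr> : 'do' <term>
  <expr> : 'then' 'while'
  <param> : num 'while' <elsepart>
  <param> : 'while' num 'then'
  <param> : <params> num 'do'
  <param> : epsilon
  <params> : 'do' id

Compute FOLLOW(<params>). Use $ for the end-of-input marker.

In <stmt> : num <params> <param>: add FIRST(<param>)\{epsilon} = { 'do', 'while', num }.
  Since <param> is nullable, also add FOLLOW(<stmt>) = { $ }.
In <elsepart> : <params>: <params> is at the end, add FOLLOW(<elsepart>) = { $, 'do', 'else', num }.
In <elsepart> : num <params>: <params> is at the end, add FOLLOW(<elsepart>) = { $, 'do', 'else', num }.
In <expr> : id num <params> 'then': add FIRST('then') = { 'then' }.
In <param> : <params> num 'do': add FIRST(num 'do') = { num }.
Union: FOLLOW(<params>) = { $, 'do', 'else', 'then', 'while', num }.

{ $, 'do', 'else', 'then', 'while', num }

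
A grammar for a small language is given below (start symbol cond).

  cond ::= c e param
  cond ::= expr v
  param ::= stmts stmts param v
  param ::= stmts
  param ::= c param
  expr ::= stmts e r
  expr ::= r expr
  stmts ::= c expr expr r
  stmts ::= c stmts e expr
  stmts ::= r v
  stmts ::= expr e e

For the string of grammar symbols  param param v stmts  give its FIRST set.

Add FIRST(param) = { c, r }; param is not nullable, stop.

{ c, r }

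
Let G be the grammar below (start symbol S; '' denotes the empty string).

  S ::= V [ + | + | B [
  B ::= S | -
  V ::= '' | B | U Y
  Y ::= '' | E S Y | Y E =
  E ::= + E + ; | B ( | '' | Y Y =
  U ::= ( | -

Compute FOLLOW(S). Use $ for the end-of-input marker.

{ $, (, +, -, =, [ }

S is the start symbol, so $ ∈ FOLLOW(S).
In B ::= S: S is at the end, add FOLLOW(B) = { (, [ }.
In Y ::= E S Y: add FIRST(Y)\{''} = { (, +, -, =, [ }.
  Since Y is nullable, also add FOLLOW(Y) = { (, +, -, =, [ }.
Union: FOLLOW(S) = { $, (, +, -, =, [ }.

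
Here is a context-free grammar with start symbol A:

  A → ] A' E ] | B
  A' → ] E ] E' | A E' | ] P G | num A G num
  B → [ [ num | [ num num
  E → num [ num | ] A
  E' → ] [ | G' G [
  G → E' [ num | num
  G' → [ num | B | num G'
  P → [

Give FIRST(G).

{ [, ], num }

From G → E' [ num: add FIRST(E') = { [, ], num }.
G → num contributes {num}.
Union: FIRST(G) = { [, ], num }.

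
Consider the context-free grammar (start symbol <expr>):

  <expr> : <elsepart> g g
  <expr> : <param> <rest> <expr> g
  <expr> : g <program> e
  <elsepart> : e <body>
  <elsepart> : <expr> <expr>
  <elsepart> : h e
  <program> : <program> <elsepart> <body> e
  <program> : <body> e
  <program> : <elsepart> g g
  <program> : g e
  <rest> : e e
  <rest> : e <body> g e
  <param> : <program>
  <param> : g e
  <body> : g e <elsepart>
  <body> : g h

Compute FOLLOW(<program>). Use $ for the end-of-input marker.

{ e, g, h }

In <expr> : g <program> e: add FIRST(e) = { e }.
In <program> : <program> <elsepart> <body> e: add FIRST(<elsepart> <body> e) = { e, g, h }.
In <param> : <program>: <program> is at the end, add FOLLOW(<param>) = { e }.
Union: FOLLOW(<program>) = { e, g, h }.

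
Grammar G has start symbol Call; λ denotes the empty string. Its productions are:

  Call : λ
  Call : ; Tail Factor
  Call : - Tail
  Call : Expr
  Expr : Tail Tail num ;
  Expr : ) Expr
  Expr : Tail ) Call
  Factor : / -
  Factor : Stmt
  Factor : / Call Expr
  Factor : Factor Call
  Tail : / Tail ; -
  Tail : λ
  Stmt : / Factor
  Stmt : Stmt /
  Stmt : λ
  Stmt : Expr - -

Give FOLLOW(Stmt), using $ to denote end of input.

In Factor : Stmt: Stmt is at the end, add FOLLOW(Factor) = { $, ), -, /, ;, num }.
In Stmt : Stmt /: add FIRST(/) = { / }.
Union: FOLLOW(Stmt) = { $, ), -, /, ;, num }.

{ $, ), -, /, ;, num }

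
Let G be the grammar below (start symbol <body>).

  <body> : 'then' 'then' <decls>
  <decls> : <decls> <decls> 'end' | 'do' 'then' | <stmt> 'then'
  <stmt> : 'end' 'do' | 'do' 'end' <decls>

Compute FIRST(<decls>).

{ 'do', 'end' }

From <decls> : <decls> <decls> 'end': add FIRST(<decls>) = { 'do', 'end' }.
<decls> : 'do' 'then' contributes {'do'}.
From <decls> : <stmt> 'then': add FIRST(<stmt>) = { 'do', 'end' }.
Union: FIRST(<decls>) = { 'do', 'end' }.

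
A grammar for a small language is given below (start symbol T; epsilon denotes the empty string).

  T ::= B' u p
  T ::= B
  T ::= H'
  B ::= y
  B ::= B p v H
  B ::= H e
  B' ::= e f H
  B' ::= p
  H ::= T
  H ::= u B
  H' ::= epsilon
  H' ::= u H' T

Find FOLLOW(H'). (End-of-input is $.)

In T ::= H': H' is at the end, add FOLLOW(T) = { $, e, p, u, y }.
In H' ::= u H' T: add FIRST(T)\{epsilon} = { e, p, u, y }.
  Since T is nullable, also add FOLLOW(H') = { $, e, p, u, y }.
Union: FOLLOW(H') = { $, e, p, u, y }.

{ $, e, p, u, y }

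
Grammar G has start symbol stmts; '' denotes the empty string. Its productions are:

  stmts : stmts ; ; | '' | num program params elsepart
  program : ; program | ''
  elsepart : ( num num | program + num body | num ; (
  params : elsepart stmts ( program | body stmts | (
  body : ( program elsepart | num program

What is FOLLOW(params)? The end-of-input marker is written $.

{ (, +, ;, num }

In stmts : num program params elsepart: add FIRST(elsepart) = { (, +, ;, num }.
Union: FOLLOW(params) = { (, +, ;, num }.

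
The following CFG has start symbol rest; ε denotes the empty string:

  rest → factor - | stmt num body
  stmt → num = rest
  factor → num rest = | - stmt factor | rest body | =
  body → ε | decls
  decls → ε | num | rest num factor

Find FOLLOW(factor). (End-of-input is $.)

In rest → factor -: add FIRST(-) = { - }.
In factor → - stmt factor: factor is at the end, add FOLLOW(factor) = { $, -, =, num }.
In decls → rest num factor: factor is at the end, add FOLLOW(decls) = { $, -, =, num }.
Union: FOLLOW(factor) = { $, -, =, num }.

{ $, -, =, num }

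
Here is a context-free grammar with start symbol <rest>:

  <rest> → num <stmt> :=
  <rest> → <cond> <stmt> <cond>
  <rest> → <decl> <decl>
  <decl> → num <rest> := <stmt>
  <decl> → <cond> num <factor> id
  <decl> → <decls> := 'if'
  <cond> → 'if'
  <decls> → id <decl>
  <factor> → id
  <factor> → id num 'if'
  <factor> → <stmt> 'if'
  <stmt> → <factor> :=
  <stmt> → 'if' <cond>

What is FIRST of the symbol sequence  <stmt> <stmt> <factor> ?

Add FIRST(<stmt>) = { 'if', id }; <stmt> is not nullable, stop.

{ 'if', id }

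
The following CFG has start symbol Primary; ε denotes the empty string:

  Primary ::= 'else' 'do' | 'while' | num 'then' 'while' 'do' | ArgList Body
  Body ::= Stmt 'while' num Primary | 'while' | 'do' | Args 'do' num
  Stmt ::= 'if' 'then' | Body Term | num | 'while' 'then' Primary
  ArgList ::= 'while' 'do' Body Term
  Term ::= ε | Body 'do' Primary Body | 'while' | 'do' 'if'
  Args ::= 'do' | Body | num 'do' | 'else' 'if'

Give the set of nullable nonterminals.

Directly nullable (have an ε-production): Term.
No other nonterminal has a production whose RHS symbols are all nullable.

{ Term }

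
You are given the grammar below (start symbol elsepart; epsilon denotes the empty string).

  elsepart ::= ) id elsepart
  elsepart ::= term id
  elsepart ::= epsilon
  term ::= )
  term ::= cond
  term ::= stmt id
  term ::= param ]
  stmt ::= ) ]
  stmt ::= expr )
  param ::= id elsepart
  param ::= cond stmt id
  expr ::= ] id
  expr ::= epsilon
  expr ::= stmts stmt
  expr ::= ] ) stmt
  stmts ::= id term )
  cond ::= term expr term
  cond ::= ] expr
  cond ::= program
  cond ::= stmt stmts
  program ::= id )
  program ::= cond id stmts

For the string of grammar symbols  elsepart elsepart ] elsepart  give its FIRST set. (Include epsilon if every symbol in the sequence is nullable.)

Add FIRST(elsepart)\{epsilon} = { ), ], id }; elsepart is nullable, continue.
Add FIRST(elsepart)\{epsilon} = { ), ], id }; elsepart is nullable, continue.
] is a terminal; add {]} and stop.

{ ), ], id }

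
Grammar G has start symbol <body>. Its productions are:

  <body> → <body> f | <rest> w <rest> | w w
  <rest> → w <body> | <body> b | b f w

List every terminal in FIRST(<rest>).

{ b, w }

<rest> → w <body> contributes {w}.
From <rest> → <body> b: add FIRST(<body>) = { b, w }.
<rest> → b f w contributes {b}.
Union: FIRST(<rest>) = { b, w }.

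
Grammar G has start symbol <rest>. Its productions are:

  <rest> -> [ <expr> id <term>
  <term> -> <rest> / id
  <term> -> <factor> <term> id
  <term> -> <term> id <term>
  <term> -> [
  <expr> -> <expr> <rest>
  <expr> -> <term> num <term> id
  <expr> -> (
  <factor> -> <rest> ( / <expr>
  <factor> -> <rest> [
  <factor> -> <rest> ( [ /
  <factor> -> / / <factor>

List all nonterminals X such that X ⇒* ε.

No nonterminal has an empty production or an RHS whose symbols are all nullable.

{ } (none)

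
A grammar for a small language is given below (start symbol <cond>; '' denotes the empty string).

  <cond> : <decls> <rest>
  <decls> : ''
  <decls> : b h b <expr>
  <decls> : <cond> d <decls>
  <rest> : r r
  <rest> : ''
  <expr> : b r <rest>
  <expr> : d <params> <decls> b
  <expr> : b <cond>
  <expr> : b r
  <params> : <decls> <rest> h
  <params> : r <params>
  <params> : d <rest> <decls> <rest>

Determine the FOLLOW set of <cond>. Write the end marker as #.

{ #, b, d, h, r }

<cond> is the start symbol, so # ∈ FOLLOW(<cond>).
In <decls> : <cond> d <decls>: add FIRST(d <decls>) = { d }.
In <expr> : b <cond>: <cond> is at the end, add FOLLOW(<expr>) = { #, b, d, h, r }.
Union: FOLLOW(<cond>) = { #, b, d, h, r }.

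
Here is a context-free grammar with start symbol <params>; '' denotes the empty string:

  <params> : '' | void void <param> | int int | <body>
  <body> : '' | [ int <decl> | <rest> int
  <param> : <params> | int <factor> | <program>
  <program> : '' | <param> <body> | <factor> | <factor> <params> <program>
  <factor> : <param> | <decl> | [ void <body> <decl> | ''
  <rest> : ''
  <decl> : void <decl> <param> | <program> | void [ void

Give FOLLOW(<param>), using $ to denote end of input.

{ $, [, int, void }

In <params> : void void <param>: <param> is at the end, add FOLLOW(<params>) = { $, [, int, void }.
In <program> : <param> <body>: add FIRST(<body>)\{''} = { [, int }.
  Since <body> is nullable, also add FOLLOW(<program>) = { $, [, int, void }.
In <factor> : <param>: <param> is at the end, add FOLLOW(<factor>) = { $, [, int, void }.
In <decl> : void <decl> <param>: <param> is at the end, add FOLLOW(<decl>) = { $, [, int, void }.
Union: FOLLOW(<param>) = { $, [, int, void }.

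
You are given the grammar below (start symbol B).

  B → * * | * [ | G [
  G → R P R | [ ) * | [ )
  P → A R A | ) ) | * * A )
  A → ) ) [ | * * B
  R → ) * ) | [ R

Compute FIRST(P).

From P → A R A: add FIRST(A) = { ), * }.
P → ) ) contributes {)}.
P → * * A ) contributes {*}.
Union: FIRST(P) = { ), * }.

{ ), * }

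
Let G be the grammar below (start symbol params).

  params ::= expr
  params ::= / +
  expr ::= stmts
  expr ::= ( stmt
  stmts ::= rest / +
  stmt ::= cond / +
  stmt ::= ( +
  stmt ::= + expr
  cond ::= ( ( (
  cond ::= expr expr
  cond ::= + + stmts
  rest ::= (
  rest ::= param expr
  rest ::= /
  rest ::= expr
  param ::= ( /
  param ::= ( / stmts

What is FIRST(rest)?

rest ::= ( contributes {(}.
From rest ::= param expr: add FIRST(param) = { ( }.
rest ::= / contributes {/}.
From rest ::= expr: add FIRST(expr) = { (, / }.
Union: FIRST(rest) = { (, / }.

{ (, / }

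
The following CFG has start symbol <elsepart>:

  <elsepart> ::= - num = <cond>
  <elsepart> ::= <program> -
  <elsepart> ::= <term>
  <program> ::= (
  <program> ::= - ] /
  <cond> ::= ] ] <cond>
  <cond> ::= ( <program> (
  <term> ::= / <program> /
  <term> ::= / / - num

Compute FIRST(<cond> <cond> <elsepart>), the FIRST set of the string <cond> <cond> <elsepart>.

{ (, ] }

Add FIRST(<cond>) = { (, ] }; <cond> is not nullable, stop.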